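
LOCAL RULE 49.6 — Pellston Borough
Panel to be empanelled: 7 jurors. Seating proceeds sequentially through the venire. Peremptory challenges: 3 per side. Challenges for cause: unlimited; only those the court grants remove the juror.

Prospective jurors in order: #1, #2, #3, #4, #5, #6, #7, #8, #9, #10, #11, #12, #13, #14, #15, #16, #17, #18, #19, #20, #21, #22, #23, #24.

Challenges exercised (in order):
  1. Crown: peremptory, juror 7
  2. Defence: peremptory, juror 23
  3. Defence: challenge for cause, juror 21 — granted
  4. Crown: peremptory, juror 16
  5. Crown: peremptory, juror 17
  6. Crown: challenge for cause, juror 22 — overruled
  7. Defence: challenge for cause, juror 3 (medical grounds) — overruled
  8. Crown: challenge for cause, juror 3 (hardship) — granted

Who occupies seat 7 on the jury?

Removed: #3, #7, #16, #17, #21, #23. (#22 stays — for-cause denied.)
Seating in order: seats 1–7 → #1, #2, #4, #5, #6, #8, #9.
So seat 7 is #9.

9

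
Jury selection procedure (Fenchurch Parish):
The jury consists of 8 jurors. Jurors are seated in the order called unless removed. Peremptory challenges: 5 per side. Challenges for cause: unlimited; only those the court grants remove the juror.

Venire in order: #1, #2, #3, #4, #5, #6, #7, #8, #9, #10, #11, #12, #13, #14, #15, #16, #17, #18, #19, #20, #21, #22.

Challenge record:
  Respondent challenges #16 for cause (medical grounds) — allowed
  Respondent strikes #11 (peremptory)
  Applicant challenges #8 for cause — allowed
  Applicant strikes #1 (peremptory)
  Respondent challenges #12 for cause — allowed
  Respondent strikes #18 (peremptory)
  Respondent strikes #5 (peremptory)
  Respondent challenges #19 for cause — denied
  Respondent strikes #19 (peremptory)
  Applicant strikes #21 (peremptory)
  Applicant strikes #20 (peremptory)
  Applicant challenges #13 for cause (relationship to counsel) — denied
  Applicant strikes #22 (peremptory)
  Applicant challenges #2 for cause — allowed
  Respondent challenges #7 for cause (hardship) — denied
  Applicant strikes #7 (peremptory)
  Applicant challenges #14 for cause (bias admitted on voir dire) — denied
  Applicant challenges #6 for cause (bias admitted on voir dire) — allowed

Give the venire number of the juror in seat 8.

17

Removed: #1, #2, #5, #6, #7, #8, #11, #12, #16, #18, #19, #20, #21, #22. (#13, #14 stay — for-cause denied.)
Seating in order: seats 1–8 → #3, #4, #9, #10, #13, #14, #15, #17.
So seat 8 is #17.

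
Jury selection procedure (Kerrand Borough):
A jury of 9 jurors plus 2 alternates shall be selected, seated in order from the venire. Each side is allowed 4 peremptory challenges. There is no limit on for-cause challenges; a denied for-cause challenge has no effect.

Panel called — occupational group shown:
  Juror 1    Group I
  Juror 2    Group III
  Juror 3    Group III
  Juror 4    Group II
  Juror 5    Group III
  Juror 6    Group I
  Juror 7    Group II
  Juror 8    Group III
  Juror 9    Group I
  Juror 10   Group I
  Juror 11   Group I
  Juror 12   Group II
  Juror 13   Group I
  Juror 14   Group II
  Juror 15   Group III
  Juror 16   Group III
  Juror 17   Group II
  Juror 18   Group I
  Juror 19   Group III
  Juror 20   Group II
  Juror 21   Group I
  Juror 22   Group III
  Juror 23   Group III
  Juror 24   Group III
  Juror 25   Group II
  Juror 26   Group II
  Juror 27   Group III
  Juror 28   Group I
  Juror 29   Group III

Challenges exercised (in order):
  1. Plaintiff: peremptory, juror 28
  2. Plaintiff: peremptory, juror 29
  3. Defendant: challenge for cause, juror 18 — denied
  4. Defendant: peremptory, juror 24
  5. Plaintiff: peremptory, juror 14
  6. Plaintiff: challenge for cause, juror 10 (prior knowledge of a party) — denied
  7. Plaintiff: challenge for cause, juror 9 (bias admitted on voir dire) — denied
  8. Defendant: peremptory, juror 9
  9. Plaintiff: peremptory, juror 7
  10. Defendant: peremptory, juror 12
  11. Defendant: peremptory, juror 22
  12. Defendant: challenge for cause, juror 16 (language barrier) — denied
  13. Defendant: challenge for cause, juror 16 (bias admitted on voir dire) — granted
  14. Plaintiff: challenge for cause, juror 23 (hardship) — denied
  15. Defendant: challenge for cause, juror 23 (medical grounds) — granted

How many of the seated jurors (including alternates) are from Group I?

Removed: #7, #9, #12, #14, #16, #22, #23, #24, #28, #29.
Seated (11 incl. alternates): #1, #2, #3, #4, #5, #6, #8, #10, #11, #13, #15.
Of those, in Group I: #1, #6, #10, #11, #13 → 5.

5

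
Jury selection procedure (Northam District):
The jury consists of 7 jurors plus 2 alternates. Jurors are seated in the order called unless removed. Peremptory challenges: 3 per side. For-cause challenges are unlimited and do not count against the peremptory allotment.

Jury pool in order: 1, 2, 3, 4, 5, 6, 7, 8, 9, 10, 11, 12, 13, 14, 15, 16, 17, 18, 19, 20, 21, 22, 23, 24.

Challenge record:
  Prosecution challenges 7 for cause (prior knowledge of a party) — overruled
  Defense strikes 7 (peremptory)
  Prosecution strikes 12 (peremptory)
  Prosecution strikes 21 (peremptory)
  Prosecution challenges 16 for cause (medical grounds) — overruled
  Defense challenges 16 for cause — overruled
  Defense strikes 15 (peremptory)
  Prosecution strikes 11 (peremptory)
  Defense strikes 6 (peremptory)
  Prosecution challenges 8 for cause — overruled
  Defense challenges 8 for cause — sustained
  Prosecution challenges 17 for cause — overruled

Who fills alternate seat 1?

Removed: #6, #7, #8, #11, #12, #15, #21. (#16, #17 stay — for-cause denied.)
Seating in order: seats 1–7 → #1, #2, #3, #4, #5, #9, #10; alternates → #13, #14.
So alternate 1 is #13.

13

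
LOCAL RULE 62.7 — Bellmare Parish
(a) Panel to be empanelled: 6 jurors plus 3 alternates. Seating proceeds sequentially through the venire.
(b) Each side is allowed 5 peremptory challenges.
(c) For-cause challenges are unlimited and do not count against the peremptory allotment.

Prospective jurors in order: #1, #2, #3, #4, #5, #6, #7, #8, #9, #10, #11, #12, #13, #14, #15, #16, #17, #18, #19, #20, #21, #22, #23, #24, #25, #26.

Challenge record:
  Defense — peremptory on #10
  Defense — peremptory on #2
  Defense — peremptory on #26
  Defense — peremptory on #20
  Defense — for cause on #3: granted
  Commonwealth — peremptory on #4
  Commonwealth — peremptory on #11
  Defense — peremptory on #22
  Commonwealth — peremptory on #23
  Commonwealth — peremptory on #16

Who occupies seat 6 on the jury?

9

Removed: #2, #3, #4, #10, #11, #16, #20, #22, #23, #26.
Filling seats in venire order through position 6: #1, #5, #6, #7, #8, #9.
So seat 6 is #9.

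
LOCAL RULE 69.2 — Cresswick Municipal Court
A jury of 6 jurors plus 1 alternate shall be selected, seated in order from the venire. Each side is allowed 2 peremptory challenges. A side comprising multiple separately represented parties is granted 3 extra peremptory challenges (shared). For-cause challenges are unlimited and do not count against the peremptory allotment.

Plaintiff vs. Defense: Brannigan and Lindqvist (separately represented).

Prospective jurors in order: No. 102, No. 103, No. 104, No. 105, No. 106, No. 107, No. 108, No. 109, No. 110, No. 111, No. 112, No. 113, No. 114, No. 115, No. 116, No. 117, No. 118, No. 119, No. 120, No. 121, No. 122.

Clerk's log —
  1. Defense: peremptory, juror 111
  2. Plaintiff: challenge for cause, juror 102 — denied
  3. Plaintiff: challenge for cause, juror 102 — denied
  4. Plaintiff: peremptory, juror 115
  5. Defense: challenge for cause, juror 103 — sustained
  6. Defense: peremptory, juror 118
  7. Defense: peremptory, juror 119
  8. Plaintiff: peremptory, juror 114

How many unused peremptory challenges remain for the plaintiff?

0

Plaintiff allotment: 2.
Plaintiff peremptories used: #115, #114 — 2 (for-cause on #102, #102 don't count).
Remaining: 2 − 2 = 0.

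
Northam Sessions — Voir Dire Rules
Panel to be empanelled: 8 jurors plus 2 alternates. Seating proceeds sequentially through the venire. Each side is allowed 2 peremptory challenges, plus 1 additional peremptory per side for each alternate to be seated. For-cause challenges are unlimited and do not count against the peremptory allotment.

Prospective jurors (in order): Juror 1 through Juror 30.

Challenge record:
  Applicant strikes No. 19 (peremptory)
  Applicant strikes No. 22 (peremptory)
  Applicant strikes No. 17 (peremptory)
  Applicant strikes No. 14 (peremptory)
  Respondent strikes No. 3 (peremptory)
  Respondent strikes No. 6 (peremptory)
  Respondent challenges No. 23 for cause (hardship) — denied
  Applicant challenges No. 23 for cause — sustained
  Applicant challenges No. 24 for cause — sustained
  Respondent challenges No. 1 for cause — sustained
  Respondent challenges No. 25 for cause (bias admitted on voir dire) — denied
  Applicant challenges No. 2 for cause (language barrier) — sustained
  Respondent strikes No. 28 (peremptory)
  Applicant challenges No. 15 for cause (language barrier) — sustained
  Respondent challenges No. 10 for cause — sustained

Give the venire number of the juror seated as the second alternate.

18

Removed: #1, #2, #3, #6, #10, #14, #15, #17, #19, #22, #23, #24, #28. (#25 stays — for-cause denied.)
Seating in order: seats 1–8 → #4, #5, #7, #8, #9, #11, #12, #13; alternates → #16, #18.
So alternate 2 is #18.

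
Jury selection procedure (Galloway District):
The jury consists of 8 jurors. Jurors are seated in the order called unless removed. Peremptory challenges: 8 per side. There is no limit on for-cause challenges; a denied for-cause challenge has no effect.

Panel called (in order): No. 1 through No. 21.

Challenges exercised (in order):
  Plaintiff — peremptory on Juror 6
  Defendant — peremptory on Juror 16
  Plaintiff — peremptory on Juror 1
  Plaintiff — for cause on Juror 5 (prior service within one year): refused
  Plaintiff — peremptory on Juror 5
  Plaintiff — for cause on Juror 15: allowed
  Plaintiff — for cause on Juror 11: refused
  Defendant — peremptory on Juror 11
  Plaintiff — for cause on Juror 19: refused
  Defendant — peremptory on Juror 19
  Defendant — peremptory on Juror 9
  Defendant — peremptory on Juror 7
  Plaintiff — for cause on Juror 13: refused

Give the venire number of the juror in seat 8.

Removed: #1, #5, #6, #7, #9, #11, #15, #16, #19. (#13 stays — for-cause denied.)
Seating in order: seats 1–8 → #2, #3, #4, #8, #10, #12, #13, #14.
So seat 8 is #14.

14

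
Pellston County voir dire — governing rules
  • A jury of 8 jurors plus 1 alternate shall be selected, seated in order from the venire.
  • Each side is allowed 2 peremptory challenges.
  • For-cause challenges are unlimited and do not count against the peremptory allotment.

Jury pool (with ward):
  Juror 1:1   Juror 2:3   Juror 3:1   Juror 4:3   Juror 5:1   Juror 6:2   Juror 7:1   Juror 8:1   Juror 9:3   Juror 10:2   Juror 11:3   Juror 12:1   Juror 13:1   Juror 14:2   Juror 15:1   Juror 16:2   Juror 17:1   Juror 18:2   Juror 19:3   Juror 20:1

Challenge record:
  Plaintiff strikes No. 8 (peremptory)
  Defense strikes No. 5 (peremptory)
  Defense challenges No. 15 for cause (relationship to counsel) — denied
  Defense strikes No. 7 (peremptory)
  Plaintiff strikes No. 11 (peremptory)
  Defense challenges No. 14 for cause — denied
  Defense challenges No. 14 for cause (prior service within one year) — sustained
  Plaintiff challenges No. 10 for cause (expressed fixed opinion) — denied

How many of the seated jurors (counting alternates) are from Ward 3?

3

Removed: #5, #7, #8, #11, #14.
Seated (9 incl. alternates): #1, #2, #3, #4, #6, #9, #10, #12, #13.
Of those, in Ward 3: #2, #4, #9 → 3.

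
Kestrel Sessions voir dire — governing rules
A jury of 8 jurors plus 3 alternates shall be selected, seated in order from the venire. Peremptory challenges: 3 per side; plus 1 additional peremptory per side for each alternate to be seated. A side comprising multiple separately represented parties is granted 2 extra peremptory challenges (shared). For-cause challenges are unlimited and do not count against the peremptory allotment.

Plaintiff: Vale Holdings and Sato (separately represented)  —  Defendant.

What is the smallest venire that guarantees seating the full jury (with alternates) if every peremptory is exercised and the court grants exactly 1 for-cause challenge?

26

Seats to fill: 8 + 3 alternates = 11.
Peremptories — Plaintiff: 3 + 1×3 + 2 = 8; Defendant: 3 + 1×3 = 6; total 14.
For-cause removals: 1.
Minimum venire: 11 + 14 + 1 = 26.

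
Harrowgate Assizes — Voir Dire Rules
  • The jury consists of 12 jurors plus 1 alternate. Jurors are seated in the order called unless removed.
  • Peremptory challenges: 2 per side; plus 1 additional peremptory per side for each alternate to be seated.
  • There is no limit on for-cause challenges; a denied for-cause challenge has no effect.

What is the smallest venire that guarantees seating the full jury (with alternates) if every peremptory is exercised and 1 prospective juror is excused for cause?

20

Seats to fill: 12 + 1 alternates = 13.
Peremptories: 2 + 1×1 = 3 per side × 2 sides = 6.
For-cause removals: 1.
Minimum venire: 13 + 6 + 1 = 20.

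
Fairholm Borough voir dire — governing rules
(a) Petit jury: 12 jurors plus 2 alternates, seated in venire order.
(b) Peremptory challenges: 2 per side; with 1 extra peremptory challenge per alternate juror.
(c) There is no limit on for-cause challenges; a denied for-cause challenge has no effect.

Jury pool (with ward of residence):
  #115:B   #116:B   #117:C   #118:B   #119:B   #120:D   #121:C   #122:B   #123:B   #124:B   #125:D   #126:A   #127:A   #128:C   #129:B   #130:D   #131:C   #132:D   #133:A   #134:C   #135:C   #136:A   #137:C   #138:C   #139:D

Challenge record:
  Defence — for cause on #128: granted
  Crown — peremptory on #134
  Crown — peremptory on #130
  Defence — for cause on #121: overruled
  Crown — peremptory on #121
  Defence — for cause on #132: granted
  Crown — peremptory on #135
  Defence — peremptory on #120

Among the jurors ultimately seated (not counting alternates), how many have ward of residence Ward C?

Removed: #120, #121, #128, #130, #132, #134, #135.
Seated jurors 1–12: #115, #116, #117, #118, #119, #122, #123, #124, #125, #126, #127, #129 (alternates #131, #133 not counted).
Of those, in Ward C: #117 → 1.

1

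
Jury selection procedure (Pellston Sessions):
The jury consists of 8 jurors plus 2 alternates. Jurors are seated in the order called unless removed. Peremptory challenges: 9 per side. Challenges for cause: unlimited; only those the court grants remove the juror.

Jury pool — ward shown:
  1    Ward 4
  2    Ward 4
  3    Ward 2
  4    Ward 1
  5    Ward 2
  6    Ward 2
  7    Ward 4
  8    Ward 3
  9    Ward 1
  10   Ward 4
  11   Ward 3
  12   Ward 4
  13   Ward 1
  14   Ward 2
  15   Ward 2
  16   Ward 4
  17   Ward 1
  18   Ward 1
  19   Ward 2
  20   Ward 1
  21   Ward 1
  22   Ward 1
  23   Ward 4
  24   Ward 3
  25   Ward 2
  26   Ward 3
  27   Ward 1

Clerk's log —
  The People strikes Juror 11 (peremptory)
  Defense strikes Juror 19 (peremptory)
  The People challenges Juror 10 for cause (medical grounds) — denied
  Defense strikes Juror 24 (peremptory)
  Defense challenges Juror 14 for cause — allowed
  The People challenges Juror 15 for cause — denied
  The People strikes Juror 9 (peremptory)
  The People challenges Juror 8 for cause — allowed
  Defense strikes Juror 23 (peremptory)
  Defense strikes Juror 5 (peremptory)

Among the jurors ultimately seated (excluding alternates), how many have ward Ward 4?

5

Removed: #5, #8, #9, #11, #14, #19, #23, #24.
Seated jurors 1–8: #1, #2, #3, #4, #6, #7, #10, #12 (alternates #13, #15 not counted).
Of those, in Ward 4: #1, #2, #7, #10, #12 → 5.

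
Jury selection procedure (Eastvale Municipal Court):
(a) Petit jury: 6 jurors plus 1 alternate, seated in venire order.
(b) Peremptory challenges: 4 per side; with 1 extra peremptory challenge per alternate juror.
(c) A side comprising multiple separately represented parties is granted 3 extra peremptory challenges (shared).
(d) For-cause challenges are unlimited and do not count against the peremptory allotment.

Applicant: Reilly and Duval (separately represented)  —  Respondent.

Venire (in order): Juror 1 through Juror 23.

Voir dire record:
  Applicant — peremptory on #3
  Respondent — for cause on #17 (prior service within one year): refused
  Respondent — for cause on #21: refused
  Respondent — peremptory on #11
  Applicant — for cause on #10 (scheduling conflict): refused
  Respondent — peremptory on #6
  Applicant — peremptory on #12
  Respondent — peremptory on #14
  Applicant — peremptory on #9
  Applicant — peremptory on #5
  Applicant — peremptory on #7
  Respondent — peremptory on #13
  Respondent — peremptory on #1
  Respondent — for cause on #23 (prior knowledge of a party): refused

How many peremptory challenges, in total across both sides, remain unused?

Applicant allotment: 4 base + 1 × 1 alternate + 3 multi-party = 8. Respondent allotment: 4 base + 1 × 1 alternate = 5.
Applicant peremptories used: #3, #12, #9, #5, #7 — 5 (the for-cause on #10 doesn't count).
Respondent peremptories used: #11, #6, #14, #13, #1 — 5 (for-cause on #17, #21, #23 don't count).
Remaining: (8 − 5) + (5 − 5) = 3.

3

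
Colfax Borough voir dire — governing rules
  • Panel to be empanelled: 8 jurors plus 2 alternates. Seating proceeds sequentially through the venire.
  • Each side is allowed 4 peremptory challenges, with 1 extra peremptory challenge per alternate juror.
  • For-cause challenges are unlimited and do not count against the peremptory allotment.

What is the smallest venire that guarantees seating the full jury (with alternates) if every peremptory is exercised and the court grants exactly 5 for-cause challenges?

Seats to fill: 8 + 2 alternates = 10.
Peremptories: 4 + 1×2 = 6 per side × 2 sides = 12.
For-cause removals: 5.
Minimum venire: 10 + 12 + 5 = 27.

27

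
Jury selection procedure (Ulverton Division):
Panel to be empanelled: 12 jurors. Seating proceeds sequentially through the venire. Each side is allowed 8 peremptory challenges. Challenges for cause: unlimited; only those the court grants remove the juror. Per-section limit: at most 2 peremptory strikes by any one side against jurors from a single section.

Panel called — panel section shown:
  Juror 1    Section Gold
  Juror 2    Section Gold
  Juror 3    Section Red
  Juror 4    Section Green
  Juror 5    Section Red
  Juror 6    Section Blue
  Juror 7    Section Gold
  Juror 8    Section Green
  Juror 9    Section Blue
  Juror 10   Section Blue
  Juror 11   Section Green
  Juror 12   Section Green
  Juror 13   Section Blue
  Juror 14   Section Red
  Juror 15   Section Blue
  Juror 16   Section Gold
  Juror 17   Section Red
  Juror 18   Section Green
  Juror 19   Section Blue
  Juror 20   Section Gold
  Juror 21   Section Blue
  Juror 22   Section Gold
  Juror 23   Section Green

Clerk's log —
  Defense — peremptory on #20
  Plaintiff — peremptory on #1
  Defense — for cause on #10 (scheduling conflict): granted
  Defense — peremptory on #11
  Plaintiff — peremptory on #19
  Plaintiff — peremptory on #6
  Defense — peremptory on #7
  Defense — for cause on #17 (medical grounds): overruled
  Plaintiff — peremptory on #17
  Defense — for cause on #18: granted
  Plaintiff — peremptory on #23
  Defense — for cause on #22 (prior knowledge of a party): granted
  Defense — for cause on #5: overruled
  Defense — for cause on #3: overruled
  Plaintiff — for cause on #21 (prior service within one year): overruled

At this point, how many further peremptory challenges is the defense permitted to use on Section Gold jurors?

0

Defense peremptories so far: #20, #11, #7 — 3 of 8 used, 5 left overall.
Against Section Gold: #20, #7 — 2 used; per-section cap 2 leaves 0.
Binding limit: min(5, 0) = 0.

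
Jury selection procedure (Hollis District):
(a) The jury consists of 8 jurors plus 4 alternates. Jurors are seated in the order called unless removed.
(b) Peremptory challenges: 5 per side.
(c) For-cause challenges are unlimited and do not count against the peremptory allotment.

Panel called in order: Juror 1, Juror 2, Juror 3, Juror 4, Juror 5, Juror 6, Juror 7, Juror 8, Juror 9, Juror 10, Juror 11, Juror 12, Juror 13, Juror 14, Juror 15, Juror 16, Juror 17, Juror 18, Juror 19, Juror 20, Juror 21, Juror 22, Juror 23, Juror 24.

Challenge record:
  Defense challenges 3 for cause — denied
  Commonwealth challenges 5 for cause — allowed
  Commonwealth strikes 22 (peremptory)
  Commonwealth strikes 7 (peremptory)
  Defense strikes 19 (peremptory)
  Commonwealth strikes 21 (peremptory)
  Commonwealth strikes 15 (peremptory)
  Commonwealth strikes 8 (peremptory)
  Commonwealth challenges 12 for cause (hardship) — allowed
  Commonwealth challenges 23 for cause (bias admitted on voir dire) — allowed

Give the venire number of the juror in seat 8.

11

Removed: #5, #7, #8, #12, #15, #19, #21, #22, #23. (#3 stays — for-cause denied.)
Filling seats in venire order through position 8: #1, #2, #3, #4, #6, #9, #10, #11.
So seat 8 is #11.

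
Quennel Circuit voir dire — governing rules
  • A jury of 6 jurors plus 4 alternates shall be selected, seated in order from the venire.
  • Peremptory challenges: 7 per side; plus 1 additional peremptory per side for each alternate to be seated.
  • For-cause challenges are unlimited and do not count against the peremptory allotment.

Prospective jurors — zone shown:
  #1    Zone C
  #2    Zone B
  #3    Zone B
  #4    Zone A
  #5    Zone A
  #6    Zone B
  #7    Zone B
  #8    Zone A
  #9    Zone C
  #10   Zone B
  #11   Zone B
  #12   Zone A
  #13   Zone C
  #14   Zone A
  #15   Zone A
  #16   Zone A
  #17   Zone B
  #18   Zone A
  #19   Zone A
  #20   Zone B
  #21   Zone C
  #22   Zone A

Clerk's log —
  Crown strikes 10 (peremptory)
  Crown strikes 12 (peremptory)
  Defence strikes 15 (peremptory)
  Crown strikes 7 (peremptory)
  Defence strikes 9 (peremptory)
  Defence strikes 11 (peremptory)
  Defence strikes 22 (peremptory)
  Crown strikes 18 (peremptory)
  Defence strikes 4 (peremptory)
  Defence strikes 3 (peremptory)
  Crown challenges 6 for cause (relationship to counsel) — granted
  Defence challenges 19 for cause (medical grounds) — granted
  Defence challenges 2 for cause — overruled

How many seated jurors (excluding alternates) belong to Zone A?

Removed: #3, #4, #6, #7, #9, #10, #11, #12, #15, #18, #19, #22.
Seated jurors 1–6: #1, #2, #5, #8, #13, #14 (alternates #16, #17, #20, #21 not counted).
Of those, in Zone A: #5, #8, #14 → 3.

3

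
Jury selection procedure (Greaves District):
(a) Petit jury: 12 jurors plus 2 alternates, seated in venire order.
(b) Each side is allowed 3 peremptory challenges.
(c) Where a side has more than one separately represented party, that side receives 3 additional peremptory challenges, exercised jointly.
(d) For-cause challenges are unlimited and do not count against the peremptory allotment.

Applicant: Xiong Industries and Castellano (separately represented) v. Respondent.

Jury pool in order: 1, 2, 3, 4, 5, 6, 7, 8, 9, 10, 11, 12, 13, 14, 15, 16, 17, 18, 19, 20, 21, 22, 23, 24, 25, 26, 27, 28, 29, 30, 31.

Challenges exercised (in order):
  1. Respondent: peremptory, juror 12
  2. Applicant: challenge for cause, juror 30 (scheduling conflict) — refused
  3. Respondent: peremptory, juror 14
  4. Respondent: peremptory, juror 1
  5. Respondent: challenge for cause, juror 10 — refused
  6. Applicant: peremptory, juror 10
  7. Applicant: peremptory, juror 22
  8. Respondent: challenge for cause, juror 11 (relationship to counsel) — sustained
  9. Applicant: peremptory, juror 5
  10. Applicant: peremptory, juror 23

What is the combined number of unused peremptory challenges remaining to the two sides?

Applicant allotment: 3 base + 3 multi-party = 6. Respondent allotment: 3.
Applicant peremptories used: #10, #22, #5, #23 — 4 (the for-cause on #30 doesn't count).
Respondent peremptories used: #12, #14, #1 — 3 (for-cause on #10, #11 don't count).
Remaining: (6 − 4) + (3 − 3) = 2.

2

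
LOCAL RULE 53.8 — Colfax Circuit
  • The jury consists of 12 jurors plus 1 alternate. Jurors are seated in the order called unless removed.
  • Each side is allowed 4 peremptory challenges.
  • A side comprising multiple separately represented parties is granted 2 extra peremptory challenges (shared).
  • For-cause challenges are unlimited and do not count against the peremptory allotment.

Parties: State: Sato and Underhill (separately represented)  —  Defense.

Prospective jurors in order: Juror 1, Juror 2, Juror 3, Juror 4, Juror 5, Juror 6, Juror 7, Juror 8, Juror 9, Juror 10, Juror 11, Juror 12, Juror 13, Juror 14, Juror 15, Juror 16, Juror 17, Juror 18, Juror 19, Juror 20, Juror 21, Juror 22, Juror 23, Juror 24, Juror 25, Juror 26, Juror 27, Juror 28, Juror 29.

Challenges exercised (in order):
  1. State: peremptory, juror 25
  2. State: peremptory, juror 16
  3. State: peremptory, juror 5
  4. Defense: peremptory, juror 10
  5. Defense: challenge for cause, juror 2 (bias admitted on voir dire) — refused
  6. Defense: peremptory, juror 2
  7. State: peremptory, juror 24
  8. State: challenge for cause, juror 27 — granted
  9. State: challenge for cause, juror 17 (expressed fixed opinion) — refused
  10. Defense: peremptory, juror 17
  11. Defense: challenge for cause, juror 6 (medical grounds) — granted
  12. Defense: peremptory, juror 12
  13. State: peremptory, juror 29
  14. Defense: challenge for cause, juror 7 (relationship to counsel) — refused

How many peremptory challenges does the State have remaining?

1

State allotment: 4 base + 2 multi-party = 6.
State peremptories used: #25, #16, #5, #24, #29 — 5 (for-cause on #27, #17 don't count).
Remaining: 6 − 5 = 1.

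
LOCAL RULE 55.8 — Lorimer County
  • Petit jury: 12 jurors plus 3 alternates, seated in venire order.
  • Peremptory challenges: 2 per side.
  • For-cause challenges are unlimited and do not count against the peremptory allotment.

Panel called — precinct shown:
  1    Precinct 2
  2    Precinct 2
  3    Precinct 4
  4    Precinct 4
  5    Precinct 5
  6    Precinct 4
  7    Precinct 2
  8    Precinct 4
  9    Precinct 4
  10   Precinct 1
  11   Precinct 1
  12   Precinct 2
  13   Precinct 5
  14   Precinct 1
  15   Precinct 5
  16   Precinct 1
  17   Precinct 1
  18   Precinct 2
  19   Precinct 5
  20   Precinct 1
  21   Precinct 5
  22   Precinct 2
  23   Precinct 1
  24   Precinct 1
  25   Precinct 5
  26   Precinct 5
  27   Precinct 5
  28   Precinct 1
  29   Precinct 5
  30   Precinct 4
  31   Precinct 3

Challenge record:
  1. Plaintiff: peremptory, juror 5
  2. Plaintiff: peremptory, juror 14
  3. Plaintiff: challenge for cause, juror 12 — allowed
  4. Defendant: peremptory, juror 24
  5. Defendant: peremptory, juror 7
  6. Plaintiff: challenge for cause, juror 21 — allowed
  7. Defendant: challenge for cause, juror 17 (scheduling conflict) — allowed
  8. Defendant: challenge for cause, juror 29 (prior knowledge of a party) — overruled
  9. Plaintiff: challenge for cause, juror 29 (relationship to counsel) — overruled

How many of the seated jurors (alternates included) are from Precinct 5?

3

Removed: #5, #7, #12, #14, #17, #21, #24.
Seated (15 incl. alternates): #1, #2, #3, #4, #6, #8, #9, #10, #11, #13, #15, #16, #18, #19, #20.
Of those, in Precinct 5: #13, #15, #19 → 3.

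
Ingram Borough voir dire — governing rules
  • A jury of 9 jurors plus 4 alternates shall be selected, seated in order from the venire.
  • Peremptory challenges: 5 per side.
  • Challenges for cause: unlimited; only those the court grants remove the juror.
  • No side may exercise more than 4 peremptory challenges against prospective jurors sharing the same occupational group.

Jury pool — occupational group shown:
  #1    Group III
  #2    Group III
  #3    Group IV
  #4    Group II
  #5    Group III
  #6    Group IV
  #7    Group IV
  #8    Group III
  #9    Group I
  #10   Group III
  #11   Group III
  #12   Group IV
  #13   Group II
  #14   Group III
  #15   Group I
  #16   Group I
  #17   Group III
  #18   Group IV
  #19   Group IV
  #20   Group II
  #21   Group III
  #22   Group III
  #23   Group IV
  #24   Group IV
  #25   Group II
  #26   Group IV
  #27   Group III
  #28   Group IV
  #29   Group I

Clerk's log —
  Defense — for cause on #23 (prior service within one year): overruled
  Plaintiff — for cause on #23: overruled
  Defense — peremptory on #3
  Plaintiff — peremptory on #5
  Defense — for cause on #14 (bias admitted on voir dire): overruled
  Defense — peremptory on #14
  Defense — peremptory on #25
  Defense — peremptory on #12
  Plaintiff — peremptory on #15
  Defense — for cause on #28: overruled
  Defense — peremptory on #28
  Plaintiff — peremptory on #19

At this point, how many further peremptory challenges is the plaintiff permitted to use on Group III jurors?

Plaintiff peremptories so far: #5, #15, #19 — 3 of 5 used, 2 left overall.
Against Group III: #5 — 1 used; per-group cap 4 leaves 3.
Binding limit: min(2, 3) = 2.

2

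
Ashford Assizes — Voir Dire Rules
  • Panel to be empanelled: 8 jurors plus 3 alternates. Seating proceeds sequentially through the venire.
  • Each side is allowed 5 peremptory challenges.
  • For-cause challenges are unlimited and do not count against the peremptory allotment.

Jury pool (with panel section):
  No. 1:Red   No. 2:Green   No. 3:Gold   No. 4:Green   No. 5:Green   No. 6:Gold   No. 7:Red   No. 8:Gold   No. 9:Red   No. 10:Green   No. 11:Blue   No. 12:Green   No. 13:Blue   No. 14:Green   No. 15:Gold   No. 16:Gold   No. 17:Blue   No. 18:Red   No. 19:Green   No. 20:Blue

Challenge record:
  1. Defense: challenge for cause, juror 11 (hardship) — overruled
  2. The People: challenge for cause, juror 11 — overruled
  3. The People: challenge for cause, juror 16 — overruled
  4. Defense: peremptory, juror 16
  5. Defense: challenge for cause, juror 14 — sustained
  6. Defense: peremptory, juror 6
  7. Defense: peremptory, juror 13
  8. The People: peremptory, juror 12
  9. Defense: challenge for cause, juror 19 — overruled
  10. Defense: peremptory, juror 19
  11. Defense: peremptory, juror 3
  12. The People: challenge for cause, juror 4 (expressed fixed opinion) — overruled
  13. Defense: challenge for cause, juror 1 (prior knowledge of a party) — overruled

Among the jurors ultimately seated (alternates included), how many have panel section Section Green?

4

Removed: #3, #6, #12, #13, #14, #16, #19.
Seated (11 incl. alternates): #1, #2, #4, #5, #7, #8, #9, #10, #11, #15, #17.
Of those, in Section Green: #2, #4, #5, #10 → 4.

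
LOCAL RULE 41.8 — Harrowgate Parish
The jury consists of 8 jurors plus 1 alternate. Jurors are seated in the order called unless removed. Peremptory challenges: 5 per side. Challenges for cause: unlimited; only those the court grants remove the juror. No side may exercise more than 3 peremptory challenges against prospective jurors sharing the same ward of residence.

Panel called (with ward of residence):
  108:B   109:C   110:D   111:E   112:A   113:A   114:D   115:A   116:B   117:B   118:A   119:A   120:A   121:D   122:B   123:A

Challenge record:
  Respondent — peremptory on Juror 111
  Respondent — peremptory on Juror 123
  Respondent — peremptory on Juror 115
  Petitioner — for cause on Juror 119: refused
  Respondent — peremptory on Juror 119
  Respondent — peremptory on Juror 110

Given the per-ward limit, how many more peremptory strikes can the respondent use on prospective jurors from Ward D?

0

Respondent peremptories so far: #111, #123, #115, #119, #110 — 5 of 5 used, 0 left overall.
Against Ward D: #110 — 1 used; per-ward cap 3 leaves 2.
Binding limit: min(0, 2) = 0.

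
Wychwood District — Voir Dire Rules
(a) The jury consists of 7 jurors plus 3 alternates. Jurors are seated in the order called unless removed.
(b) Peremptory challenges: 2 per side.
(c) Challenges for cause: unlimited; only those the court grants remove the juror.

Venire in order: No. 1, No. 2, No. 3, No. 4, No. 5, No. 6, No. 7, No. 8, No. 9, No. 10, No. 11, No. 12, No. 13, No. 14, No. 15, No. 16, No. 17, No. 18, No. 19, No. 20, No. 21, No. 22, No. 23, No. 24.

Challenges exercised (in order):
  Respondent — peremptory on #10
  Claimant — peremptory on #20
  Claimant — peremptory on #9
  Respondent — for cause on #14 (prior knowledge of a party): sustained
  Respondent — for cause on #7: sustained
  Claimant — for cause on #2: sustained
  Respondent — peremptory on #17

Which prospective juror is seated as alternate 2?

13

Removed: #2, #7, #9, #10, #14, #17, #20.
Filling seats in venire order through position 9: #1, #3, #4, #5, #6, #8, #11, #12, #13.
So alternate 2 is #13.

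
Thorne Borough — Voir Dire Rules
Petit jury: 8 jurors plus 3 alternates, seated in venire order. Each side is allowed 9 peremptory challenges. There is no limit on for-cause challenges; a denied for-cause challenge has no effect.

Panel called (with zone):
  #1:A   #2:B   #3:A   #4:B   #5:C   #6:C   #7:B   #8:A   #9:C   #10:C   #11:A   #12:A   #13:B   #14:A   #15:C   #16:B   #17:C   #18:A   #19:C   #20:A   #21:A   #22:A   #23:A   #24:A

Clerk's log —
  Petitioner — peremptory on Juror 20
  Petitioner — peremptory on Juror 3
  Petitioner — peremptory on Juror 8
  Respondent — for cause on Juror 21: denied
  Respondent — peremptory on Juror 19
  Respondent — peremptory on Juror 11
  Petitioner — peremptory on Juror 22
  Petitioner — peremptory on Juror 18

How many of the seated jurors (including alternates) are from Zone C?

4

Removed: #3, #8, #11, #18, #19, #20, #22.
Seated (11 incl. alternates): #1, #2, #4, #5, #6, #7, #9, #10, #12, #13, #14.
Of those, in Zone C: #5, #6, #9, #10 → 4.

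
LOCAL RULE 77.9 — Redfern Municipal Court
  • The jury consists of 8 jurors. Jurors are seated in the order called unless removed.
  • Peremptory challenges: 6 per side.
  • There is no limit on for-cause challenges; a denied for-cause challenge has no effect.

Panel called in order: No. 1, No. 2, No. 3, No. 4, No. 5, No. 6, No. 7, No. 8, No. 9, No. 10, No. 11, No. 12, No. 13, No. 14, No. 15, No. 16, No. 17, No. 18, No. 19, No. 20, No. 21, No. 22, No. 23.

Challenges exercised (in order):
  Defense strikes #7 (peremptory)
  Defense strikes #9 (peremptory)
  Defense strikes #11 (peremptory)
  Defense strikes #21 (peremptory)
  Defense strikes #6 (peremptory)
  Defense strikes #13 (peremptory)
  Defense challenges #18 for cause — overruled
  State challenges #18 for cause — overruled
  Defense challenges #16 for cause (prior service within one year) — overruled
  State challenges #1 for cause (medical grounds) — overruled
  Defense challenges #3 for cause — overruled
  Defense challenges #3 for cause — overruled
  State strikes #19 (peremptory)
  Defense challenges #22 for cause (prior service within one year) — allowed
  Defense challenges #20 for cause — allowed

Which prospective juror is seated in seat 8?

12

Removed: #6, #7, #9, #11, #13, #19, #20, #21, #22. (#1, #3, #16, #18 stay — for-cause denied.)
Filling seats in venire order through position 8: #1, #2, #3, #4, #5, #8, #10, #12.
So seat 8 is #12.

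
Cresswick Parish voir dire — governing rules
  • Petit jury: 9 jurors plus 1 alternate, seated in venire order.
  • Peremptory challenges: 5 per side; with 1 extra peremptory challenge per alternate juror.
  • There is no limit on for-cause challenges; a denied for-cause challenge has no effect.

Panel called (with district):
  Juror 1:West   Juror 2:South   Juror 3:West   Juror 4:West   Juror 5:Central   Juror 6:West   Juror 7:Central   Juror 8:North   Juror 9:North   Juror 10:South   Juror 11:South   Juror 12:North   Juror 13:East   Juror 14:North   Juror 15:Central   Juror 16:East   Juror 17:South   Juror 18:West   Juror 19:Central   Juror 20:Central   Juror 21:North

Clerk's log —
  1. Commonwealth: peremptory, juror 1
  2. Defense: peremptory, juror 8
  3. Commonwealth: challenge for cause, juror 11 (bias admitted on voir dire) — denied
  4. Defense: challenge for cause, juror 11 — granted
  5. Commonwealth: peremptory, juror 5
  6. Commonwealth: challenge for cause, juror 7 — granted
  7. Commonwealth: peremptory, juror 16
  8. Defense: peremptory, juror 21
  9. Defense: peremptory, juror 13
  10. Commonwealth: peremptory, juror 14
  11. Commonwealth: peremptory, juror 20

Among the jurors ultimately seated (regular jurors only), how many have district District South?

Removed: #1, #5, #7, #8, #11, #13, #14, #16, #20, #21.
Seated jurors 1–9: #2, #3, #4, #6, #9, #10, #12, #15, #17 (alternates #18 not counted).
Of those, in District South: #2, #10, #17 → 3.

3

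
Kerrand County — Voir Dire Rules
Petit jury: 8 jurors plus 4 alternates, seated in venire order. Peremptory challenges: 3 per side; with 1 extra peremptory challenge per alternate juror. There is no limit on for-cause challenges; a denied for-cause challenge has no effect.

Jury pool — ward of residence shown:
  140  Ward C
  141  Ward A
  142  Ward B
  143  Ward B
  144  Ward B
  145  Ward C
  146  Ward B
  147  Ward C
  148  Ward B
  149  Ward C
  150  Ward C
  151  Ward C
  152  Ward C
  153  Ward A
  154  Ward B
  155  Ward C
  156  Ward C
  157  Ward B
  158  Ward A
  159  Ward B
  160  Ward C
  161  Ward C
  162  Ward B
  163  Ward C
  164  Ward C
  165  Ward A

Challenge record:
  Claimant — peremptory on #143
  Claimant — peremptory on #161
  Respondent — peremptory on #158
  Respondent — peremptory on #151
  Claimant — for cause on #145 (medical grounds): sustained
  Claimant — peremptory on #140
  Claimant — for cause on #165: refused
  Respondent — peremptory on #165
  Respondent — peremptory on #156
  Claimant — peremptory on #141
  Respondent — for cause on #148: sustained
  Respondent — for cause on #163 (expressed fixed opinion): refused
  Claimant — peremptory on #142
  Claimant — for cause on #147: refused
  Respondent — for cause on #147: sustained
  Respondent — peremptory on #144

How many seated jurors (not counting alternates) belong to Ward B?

Removed: #140, #141, #142, #143, #144, #145, #147, #148, #151, #156, #158, #161, #165.
Seated jurors 1–8: #146, #149, #150, #152, #153, #154, #155, #157 (alternates #159, #160, #162, #163 not counted).
Of those, in Ward B: #146, #154, #157 → 3.

3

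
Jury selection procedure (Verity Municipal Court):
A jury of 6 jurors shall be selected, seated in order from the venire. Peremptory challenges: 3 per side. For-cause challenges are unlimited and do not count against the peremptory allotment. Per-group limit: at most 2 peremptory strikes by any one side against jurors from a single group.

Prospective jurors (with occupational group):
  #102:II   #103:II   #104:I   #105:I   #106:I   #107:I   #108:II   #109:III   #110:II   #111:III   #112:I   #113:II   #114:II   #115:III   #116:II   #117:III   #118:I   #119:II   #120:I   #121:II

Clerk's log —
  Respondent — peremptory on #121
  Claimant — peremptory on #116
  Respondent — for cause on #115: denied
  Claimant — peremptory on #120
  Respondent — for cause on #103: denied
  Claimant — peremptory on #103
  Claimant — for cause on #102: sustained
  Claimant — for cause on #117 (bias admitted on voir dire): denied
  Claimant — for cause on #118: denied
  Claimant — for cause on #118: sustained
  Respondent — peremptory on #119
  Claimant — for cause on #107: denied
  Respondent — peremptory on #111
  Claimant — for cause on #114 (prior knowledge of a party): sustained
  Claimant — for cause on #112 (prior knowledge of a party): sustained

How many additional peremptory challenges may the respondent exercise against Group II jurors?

Respondent peremptories so far: #121, #119, #111 — 3 of 3 used, 0 left overall.
Against Group II: #121, #119 — 2 used; per-group cap 2 leaves 0.
Binding limit: min(0, 0) = 0.

0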